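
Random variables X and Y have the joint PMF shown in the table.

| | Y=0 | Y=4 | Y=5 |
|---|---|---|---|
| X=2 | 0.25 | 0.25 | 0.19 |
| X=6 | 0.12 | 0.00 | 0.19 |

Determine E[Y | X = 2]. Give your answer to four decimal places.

2.8261

P(X = 2) = 0.69.
Σ Y·P over the event = 0·(0.25) + 4·(0.25) + 5·(0.19) = 1.95.
E[Y | X = 2] = (1.95) / (0.69) = 2.8261.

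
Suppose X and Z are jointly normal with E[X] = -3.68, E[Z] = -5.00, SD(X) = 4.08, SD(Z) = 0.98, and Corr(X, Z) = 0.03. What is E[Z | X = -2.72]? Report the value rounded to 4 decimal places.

E[Z | X=x] = μ_Z + ρ(σ_Z/σ_X)(x − μ_X) for jointly normal variables.
E[Z | X=-2.72] = -5.00 + (0.03)·(0.98/4.08)·(-2.72 − (-3.68)) = -5.00 + (0.0072059)·(0.96) = -4.9931.

-4.9931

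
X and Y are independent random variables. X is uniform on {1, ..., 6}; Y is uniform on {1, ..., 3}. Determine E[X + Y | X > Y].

25/4

P(X > Y) = 2/3.
Summing (X+Y)·P(x,y) over outcomes with X > Y gives 25/6.
E[X + Y | X > Y] = (25/6) / (2/3) = 25/4.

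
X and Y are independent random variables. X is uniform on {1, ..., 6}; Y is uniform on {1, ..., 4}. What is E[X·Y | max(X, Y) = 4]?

Outcomes with max(X, Y) = 4: (1,4), (2,4), (3,4), (4,1), (4,2), (4,3), (4,4), each with probability 1/24.
E[X·Y | max(X, Y) = 4] = (4 + 8 + 12 + 4 + 8 + 12 + 16) / 7 = 64/7.

64/7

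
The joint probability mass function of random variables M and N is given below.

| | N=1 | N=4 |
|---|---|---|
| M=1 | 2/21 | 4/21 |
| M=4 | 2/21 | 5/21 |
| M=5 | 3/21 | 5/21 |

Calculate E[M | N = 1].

25/7

P(N = 1) = 1/3.
Σ M·P over the event = 1·(2/21) + 4·(2/21) + 5·(3/21) = 25/21.
E[M | N = 1] = (25/21) / (1/3) = 25/7.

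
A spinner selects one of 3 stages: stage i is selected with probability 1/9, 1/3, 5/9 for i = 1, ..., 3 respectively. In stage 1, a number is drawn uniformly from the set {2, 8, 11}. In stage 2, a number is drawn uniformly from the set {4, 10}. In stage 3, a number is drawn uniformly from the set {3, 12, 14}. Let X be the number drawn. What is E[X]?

229/27

E[X | stage 1] = (2+8+11)/3 = 7.
E[X | stage 2] = (4+10)/2 = 7.
E[X | stage 3] = (3+12+14)/3 = 29/3.
E[X] = (1/9)·(7) + (1/3)·(7) + (5/9)·(29/3) = 229/27.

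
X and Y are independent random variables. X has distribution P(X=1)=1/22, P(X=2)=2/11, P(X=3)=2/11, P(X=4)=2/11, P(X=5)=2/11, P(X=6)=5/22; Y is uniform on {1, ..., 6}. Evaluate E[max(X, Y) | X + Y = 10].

74/13

P(X + Y = 10) = 13/132.
Summing max(X,Y)·P(x,y) over outcomes with X + Y = 10 gives 37/66.
E[max(X, Y) | X + Y = 10] = (37/66) / (13/132) = 74/13.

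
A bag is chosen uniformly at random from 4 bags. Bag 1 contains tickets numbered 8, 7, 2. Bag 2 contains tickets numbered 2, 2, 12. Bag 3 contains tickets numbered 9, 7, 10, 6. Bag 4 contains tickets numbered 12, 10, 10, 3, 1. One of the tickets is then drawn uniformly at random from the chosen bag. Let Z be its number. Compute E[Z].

E[Z | bag 1] = (8+7+2)/3 = 17/3.
E[Z | bag 2] = (2+2+12)/3 = 16/3.
E[Z | bag 3] = (9+7+10+6)/4 = 8.
E[Z | bag 4] = (12+10+10+3+1)/5 = 36/5.
By the law of total expectation,
E[Z] = (1/4)·(17/3) + (1/4)·(16/3) + (1/4)·(8) + (1/4)·(36/5) = 131/20.

131/20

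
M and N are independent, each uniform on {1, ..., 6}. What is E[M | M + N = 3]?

3/2

Outcomes with M + N = 3: (1,2), (2,1), each with probability 1/36.
E[M | M + N = 3] = (1 + 2) / 2 = 3/2.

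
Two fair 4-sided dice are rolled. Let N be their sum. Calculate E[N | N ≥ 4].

72/13

P(N ≥ 4) = 13/16.
Σ over the event: 4·3/16 + 5·1/4 + 6·3/16 + 7·1/8 + 8·1/16 = 9/2.
E[N | N ≥ 4] = (9/2) / (13/16) = 72/13.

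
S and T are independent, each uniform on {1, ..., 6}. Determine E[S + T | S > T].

7

P(S > T) = 5/12.
Summing (S+T)·P(x,y) over outcomes with S > T gives 35/12.
E[S + T | S > T] = (35/12) / (5/12) = 7.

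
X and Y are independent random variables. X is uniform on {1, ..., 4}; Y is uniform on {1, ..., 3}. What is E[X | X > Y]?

Outcomes with X > Y: (2,1), (3,1), (3,2), (4,1), (4,2), (4,3), each with probability 1/12.
E[X | X > Y] = (2 + 3 + 3 + 4 + 4 + 4) / 6 = 10/3.

10/3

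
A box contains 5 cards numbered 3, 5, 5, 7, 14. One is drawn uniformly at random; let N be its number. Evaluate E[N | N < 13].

P(N < 13) = 4/5.
Σ over the event: 3·1/5 + 5·2/5 + 7·1/5 = 4.
E[N | N < 13] = (4) / (4/5) = 5.

5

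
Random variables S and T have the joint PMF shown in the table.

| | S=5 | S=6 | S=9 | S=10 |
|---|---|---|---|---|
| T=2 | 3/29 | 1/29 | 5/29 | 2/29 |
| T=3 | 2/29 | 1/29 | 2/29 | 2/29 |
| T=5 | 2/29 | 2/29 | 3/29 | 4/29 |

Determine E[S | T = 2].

86/11

P(T = 2) = 11/29.
Σ S·P over the event = 5·(3/29) + 6·(1/29) + 9·(5/29) + 10·(2/29) = 86/29.
E[S | T = 2] = (86/29) / (11/29) = 86/11.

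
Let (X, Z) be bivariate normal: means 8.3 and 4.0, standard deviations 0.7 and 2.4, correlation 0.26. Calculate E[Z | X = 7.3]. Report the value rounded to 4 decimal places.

3.1086

The regression of Z on X has slope ρ·σ_Z/σ_X and passes through (μ_X, μ_Z).
E[Z | X=7.3] = 4.0 + (0.26)·(2.4/0.7)·(7.3 − (8.3)) = 4.0 + (0.89143)·(-1) = 3.1086.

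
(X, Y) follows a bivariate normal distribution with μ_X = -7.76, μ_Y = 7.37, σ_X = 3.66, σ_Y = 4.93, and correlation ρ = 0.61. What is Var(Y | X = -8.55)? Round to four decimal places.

15.2610

The conditional variance in a bivariate normal is σ_Y²(1 − ρ²), independent of x.
Var(Y | X=-8.55) = (4.93)²·(1 − (0.61)²) = 24.3049·0.6279 = 15.2610.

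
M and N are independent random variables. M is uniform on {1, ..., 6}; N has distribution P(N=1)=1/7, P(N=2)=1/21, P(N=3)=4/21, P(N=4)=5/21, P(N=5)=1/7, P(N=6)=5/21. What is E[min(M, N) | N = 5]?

10/3

P(N = 5) = 1/7.
Summing min(M,N)·P(x,y) over outcomes with N = 5 gives 10/21.
E[min(M, N) | N = 5] = (10/21) / (1/7) = 10/3.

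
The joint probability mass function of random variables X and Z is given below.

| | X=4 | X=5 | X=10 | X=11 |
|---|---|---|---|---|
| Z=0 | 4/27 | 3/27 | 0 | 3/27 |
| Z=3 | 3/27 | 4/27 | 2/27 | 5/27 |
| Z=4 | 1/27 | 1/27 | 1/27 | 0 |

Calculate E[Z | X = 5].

2

P(X = 5) = 8/27.
Σ Z·P over the event = 0·(3/27) + 3·(4/27) + 4·(1/27) = 16/27.
E[Z | X = 5] = (16/27) / (8/27) = 2.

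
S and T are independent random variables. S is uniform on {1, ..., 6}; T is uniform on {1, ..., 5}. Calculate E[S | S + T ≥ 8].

P(S + T ≥ 8) = 1/3.
Summing S·P(x,y) over outcomes with S + T ≥ 8 gives 5/3.
E[S | S + T ≥ 8] = (5/3) / (1/3) = 5.

5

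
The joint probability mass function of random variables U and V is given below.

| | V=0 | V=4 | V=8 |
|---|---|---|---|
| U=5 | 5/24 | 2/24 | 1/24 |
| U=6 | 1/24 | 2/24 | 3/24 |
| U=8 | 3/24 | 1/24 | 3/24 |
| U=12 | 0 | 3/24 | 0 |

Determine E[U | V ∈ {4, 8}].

P(V ∈ {4, 8}) = 5/8.
Σ U·P over the event = 5·(2/24) + 5·(1/24) + 6·(2/24) + 6·(3/24) + 8·(1/24) + 8·(3/24) + 12·(3/24) = 113/24.
E[U | V ∈ {4, 8}] = (113/24) / (5/8) = 113/15.

113/15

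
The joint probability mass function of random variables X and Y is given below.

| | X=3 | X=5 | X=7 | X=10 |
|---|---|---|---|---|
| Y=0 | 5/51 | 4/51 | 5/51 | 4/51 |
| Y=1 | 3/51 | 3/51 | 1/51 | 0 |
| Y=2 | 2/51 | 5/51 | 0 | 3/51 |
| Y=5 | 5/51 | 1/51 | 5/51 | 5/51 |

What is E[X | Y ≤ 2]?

202/35

P(Y ≤ 2) = 35/51.
Summing X·P(X=x,Y=y) over the conditioning event gives 202/51.
E[X | Y ≤ 2] = (202/51) / (35/51) = 202/35.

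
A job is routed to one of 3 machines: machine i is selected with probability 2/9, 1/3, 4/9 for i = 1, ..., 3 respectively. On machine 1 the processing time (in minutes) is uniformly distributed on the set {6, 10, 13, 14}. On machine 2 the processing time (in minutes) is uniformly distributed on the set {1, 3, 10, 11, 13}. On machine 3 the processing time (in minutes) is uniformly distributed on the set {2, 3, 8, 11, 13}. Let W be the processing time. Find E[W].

E[W | machine 1] = (6+10+13+14)/4 = 43/4.
E[W | machine 2] = (1+3+10+11+13)/5 = 38/5.
E[W | machine 3] = (2+3+8+11+13)/5 = 37/5.
By the law of total expectation,
E[W] = (2/9)·(43/4) + (1/3)·(38/5) + (4/9)·(37/5) = 739/90.

739/90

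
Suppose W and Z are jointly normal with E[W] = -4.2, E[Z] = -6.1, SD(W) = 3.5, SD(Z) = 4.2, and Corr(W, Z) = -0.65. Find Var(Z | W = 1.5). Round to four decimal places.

The conditional variance in a bivariate normal is σ_Z²(1 − ρ²), independent of x.
Var(Z | W=1.5) = (4.2)²·(1 − (-0.65)²) = 17.64·0.5775 = 10.1871.

10.1871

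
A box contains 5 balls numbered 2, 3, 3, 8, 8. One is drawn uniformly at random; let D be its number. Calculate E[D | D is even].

6

P(D is even) = 3/5.
Σ over the event: 2·1/5 + 8·2/5 = 18/5.
E[D | D is even] = (18/5) / (3/5) = 6.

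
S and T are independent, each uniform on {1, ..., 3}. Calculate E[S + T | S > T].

Outcomes with S > T: (2,1), (3,1), (3,2), each with probability 1/9.
E[S + T | S > T] = (3 + 4 + 5) / 3 = 4.

4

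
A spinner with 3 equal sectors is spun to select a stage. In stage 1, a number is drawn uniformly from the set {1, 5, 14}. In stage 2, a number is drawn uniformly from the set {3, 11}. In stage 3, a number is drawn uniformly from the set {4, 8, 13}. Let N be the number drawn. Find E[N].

E[N | stage 1] = (1+5+14)/3 = 20/3.
E[N | stage 2] = (3+11)/2 = 7.
E[N | stage 3] = (4+8+13)/3 = 25/3.
By the law of total expectation,
E[N] = (1/3)·(20/3) + (1/3)·(7) + (1/3)·(25/3) = 22/3.

22/3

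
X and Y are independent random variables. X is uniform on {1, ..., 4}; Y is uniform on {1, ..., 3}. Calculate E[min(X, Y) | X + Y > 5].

8/3

Outcomes with X + Y > 5: (3,3), (4,2), (4,3), each with probability 1/12.
E[min(X, Y) | X + Y > 5] = (3 + 2 + 3) / 3 = 8/3.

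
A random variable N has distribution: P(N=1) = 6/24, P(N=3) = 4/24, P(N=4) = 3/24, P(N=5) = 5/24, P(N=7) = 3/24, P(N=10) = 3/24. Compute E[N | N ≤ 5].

P(N ≤ 5) = 3/4.
Σ over the event: 1·1/4 + 3·1/6 + 4·1/8 + 5·5/24 = 55/24.
E[N | N ≤ 5] = (55/24) / (3/4) = 55/18.

55/18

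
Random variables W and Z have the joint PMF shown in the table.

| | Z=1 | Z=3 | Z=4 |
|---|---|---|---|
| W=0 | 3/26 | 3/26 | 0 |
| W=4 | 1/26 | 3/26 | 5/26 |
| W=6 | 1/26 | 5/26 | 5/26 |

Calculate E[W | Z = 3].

P(Z = 3) = 11/26.
Σ W·P over the event = 0·(3/26) + 4·(3/26) + 6·(5/26) = 21/13.
E[W | Z = 3] = (21/13) / (11/26) = 42/11.

42/11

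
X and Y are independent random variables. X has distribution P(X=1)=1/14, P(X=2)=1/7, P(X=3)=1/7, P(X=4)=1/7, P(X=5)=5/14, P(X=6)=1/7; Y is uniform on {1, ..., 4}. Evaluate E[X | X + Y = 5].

P(X + Y = 5) = 1/8.
Summing X·P(x,y) over outcomes with X + Y = 5 gives 19/56.
E[X | X + Y = 5] = (19/56) / (1/8) = 19/7.

19/7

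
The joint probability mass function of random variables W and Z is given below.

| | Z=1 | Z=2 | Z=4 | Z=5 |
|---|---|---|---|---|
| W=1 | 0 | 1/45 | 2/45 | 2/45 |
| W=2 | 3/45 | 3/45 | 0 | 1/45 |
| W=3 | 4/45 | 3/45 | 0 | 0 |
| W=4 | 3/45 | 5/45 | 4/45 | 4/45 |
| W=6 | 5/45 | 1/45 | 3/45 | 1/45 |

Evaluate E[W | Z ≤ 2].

P(Z ≤ 2) = 28/45.
Summing W·P(W=x,Z=y) over the conditioning event gives 34/15.
E[W | Z ≤ 2] = (34/15) / (28/45) = 51/14.

51/14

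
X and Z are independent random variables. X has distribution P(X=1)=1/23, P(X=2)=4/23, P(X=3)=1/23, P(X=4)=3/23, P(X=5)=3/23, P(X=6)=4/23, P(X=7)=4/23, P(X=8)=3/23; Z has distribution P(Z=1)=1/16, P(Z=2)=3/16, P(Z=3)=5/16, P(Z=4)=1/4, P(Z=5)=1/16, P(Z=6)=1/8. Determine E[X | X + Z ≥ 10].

P(X + Z ≥ 10) = 17/46.
Summing X·P(x,y) over outcomes with X + Z ≥ 10 gives 933/368.
E[X | X + Z ≥ 10] = (933/368) / (17/46) = 933/136.

933/136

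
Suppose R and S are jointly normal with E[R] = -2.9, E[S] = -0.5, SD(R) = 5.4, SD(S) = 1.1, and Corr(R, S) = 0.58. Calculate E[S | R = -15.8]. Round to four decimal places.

The regression of S on R has slope ρ·σ_S/σ_R and passes through (μ_R, μ_S).
E[S | R=-15.8] = -0.5 + (0.58)·(1.1/5.4)·(-15.8 − (-2.9)) = -0.5 + (0.11815)·(-12.9) = -2.0241.

-2.0241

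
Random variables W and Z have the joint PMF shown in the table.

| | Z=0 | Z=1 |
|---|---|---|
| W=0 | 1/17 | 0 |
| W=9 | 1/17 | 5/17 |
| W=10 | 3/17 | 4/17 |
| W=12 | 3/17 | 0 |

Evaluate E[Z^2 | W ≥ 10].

P(W ≥ 10) = 10/17.
Σ Z^2·P over the event = 0·(3/17) + 1·(4/17) + 0·(3/17) = 4/17.
E[Z^2 | W ≥ 10] = (4/17) / (10/17) = 2/5.

2/5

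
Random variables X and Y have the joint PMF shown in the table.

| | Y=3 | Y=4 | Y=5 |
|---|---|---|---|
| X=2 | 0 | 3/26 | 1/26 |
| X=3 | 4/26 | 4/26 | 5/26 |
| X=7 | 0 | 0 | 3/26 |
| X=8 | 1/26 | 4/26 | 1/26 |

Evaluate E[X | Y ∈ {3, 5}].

22/5

P(Y ∈ {3, 5}) = 15/26.
Σ X·P over the event = 2·(1/26) + 3·(4/26) + 3·(5/26) + 7·(3/26) + 8·(1/26) + 8·(1/26) = 33/13.
E[X | Y ∈ {3, 5}] = (33/13) / (15/26) = 22/5.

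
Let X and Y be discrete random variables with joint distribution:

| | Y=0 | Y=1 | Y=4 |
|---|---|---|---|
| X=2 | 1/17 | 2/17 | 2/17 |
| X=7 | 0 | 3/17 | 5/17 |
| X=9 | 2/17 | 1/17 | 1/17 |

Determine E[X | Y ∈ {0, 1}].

P(Y ∈ {0, 1}) = 9/17.
Σ X·P over the event = 2·(1/17) + 2·(2/17) + 7·(3/17) + 9·(2/17) + 9·(1/17) = 54/17.
E[X | Y ∈ {0, 1}] = (54/17) / (9/17) = 6.

6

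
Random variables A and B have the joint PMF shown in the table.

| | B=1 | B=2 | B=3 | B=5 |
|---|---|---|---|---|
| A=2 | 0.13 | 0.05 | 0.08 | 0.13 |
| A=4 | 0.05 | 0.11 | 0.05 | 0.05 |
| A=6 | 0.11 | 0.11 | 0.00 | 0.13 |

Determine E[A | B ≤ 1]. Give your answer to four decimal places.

P(B ≤ 1) = 0.29.
Σ A·P over the event = 2·(0.13) + 4·(0.05) + 6·(0.11) = 1.12.
E[A | B ≤ 1] = (1.12) / (0.29) = 3.8621.

3.8621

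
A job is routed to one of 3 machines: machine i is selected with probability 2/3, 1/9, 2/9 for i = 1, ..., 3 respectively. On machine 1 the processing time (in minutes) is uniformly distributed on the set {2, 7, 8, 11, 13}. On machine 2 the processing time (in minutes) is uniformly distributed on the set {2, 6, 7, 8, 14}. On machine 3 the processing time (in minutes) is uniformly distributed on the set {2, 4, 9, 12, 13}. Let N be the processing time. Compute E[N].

E[N | machine 1] = (2+7+8+11+13)/5 = 41/5.
E[N | machine 2] = (2+6+7+8+14)/5 = 37/5.
E[N | machine 3] = (2+4+9+12+13)/5 = 8.
By the law of total expectation,
E[N] = (2/3)·(41/5) + (1/9)·(37/5) + (2/9)·(8) = 121/15.

121/15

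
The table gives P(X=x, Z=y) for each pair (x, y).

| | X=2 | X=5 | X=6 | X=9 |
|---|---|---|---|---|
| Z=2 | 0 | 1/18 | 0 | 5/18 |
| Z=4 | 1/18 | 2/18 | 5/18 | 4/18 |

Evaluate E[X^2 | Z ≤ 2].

P(Z ≤ 2) = 1/3.
Σ X^2·P over the event = 25·(1/18) + 81·(5/18) = 215/9.
E[X^2 | Z ≤ 2] = (215/9) / (1/3) = 215/3.

215/3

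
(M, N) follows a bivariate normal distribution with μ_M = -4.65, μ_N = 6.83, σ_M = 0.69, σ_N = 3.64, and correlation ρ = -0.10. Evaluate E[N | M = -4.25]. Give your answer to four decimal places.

6.6190

For a bivariate normal, E[N | M=x] = μ_N + ρ·(σ_N/σ_M)·(x − μ_M).
E[N | M=-4.25] = 6.83 + (-0.10)·(3.64/0.69)·(-4.25 − (-4.65)) = 6.83 + (-0.52754)·(0.4) = 6.6190.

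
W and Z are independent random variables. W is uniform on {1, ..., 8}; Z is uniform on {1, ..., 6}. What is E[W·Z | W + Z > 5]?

P(W + Z > 5) = 19/24.
Summing WZ·P(x,y) over outcomes with W + Z > 5 gives 721/48.
E[W·Z | W + Z > 5] = (721/48) / (19/24) = 721/38.

721/38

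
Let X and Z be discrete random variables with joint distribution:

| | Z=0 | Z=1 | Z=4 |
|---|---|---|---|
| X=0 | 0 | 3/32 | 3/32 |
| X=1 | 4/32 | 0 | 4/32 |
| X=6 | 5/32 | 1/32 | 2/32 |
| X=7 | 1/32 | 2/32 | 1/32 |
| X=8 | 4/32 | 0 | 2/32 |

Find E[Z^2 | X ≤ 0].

P(X ≤ 0) = 3/16.
Σ Z^2·P over the event = 1·(3/32) + 16·(3/32) = 51/32.
E[Z^2 | X ≤ 0] = (51/32) / (3/16) = 17/2.

17/2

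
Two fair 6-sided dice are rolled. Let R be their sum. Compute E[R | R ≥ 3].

P(R ≥ 3) = 35/36.
E[R | R ≥ 3] = (125/18) / (35/36) = 50/7.

50/7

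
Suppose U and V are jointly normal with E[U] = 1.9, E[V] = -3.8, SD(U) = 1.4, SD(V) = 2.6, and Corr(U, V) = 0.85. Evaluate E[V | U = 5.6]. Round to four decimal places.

For a bivariate normal, E[V | U=x] = μ_V + ρ·(σ_V/σ_U)·(x − μ_U).
E[V | U=5.6] = -3.8 + (0.85)·(2.6/1.4)·(5.6 − (1.9)) = -3.8 + (1.57857)·(3.7) = 2.0407.

2.0407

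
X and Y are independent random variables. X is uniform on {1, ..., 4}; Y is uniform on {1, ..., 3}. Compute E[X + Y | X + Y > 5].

19/3

Outcomes with X + Y > 5: (3,3), (4,2), (4,3), each with probability 1/12.
E[X + Y | X + Y > 5] = (6 + 6 + 7) / 3 = 19/3.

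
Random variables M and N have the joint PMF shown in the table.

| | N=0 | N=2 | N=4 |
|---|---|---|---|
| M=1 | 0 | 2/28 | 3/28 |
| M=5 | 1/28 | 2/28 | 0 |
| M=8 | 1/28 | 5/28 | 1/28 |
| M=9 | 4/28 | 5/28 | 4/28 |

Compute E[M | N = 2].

97/14

P(N = 2) = 1/2.
Σ M·P over the event = 1·(2/28) + 5·(2/28) + 8·(5/28) + 9·(5/28) = 97/28.
E[M | N = 2] = (97/28) / (1/2) = 97/14.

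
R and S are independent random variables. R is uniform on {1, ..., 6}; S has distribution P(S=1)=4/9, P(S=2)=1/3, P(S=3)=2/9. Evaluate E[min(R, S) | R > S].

31/19

P(R > S) = 19/27.
Summing min(R,S)·P(x,y) over outcomes with R > S gives 31/27.
E[min(R, S) | R > S] = (31/27) / (19/27) = 31/19.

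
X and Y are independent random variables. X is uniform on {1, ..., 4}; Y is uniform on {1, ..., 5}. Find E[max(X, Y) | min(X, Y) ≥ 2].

23/6

P(min(X, Y) ≥ 2) = 3/5.
Summing max(X,Y)·P(x,y) over outcomes with min(X, Y) ≥ 2 gives 23/10.
E[max(X, Y) | min(X, Y) ≥ 2] = (23/10) / (3/5) = 23/6.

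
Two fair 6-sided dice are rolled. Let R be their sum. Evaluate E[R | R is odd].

P(R is odd) = 1/2.
Σ over the event: 3·1/18 + 5·1/9 + 7·1/6 + 9·1/9 + 11·1/18 = 7/2.
E[R | R is odd] = (7/2) / (1/2) = 7.

7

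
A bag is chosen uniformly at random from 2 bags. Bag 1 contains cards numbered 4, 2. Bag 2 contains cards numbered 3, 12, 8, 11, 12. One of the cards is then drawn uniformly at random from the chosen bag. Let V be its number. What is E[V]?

61/10

E[V | bag 1] = (4+2)/2 = 3.
E[V | bag 2] = (3+12+8+11+12)/5 = 46/5.
By the law of total expectation,
E[V] = (1/2)·(3) + (1/2)·(46/5) = 61/10.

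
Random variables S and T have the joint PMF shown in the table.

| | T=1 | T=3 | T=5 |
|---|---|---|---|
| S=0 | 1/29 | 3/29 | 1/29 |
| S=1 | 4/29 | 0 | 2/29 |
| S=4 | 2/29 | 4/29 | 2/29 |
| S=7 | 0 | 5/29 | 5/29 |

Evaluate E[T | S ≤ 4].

P(S ≤ 4) = 19/29.
Σ T·P over the event = 1·(1/29) + 3·(3/29) + 5·(1/29) + 1·(4/29) + 5·(2/29) + 1·(2/29) + 3·(4/29) + 5·(2/29) = 53/29.
E[T | S ≤ 4] = (53/29) / (19/29) = 53/19.

53/19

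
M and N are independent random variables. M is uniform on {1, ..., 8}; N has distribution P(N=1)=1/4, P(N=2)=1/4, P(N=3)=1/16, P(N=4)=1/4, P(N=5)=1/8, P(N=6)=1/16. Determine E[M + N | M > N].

P(M > N) = 81/128.
Summing (M+N)·P(x,y) over outcomes with M > N gives 165/32.
E[M + N | M > N] = (165/32) / (81/128) = 220/27.

220/27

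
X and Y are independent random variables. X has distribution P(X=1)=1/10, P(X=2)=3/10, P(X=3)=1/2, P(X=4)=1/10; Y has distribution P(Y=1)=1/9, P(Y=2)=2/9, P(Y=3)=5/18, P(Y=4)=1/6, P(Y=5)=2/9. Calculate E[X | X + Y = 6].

113/42

P(X + Y = 6) = 7/30.
Summing X·P(x,y) over outcomes with X + Y = 6 gives 113/180.
E[X | X + Y = 6] = (113/180) / (7/30) = 113/42.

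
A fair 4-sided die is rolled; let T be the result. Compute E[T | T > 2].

Given T > 2, T is equally likely to be any of {3, 4}.
E[T | T > 2] = (3 + 4) / 2 = 7/2.

7/2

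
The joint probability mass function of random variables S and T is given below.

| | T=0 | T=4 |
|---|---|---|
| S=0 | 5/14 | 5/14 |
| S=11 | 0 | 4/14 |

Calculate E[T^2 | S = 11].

P(S = 11) = 2/7.
Σ T^2·P over the event = 16·(4/14) = 32/7.
E[T^2 | S = 11] = (32/7) / (2/7) = 16.

16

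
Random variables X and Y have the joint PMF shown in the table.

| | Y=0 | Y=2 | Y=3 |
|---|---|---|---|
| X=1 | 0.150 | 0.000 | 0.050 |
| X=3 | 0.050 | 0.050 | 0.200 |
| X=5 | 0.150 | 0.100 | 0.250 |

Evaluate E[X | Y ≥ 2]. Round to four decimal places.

P(Y ≥ 2) = 0.650.
Σ X·P over the event = 1·(0.050) + 3·(0.050) + 3·(0.200) + 5·(0.100) + 5·(0.250) = 2.550.
E[X | Y ≥ 2] = (2.550) / (0.650) = 3.9231.

3.9231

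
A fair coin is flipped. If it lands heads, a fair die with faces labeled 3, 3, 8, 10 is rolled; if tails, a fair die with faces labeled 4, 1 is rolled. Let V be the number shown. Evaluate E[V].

E[V | heads] = (3+3+8+10)/4 = 6.
E[V | tails] = (4+1)/2 = 5/2.
By the law of total expectation,
E[V] = (1/2)·(6) + (1/2)·(5/2) = 17/4.

17/4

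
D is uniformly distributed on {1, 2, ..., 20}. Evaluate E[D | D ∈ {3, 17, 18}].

P(D ∈ {3, 17, 18}) = 3/20.
Σ over the event: 3·1/20 + 17·1/20 + 18·1/20 = 19/10.
E[D | D ∈ {3, 17, 18}] = (19/10) / (3/20) = 38/3.

38/3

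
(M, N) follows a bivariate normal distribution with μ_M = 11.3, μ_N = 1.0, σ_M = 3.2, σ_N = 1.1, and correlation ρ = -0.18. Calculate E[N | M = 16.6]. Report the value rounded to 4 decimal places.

E[N | M=x] = μ_N + ρ(σ_N/σ_M)(x − μ_M) for jointly normal variables.
E[N | M=16.6] = 1.0 + (-0.18)·(1.1/3.2)·(16.6 − (11.3)) = 1.0 + (-0.061875)·(5.3) = 0.6721.

0.6721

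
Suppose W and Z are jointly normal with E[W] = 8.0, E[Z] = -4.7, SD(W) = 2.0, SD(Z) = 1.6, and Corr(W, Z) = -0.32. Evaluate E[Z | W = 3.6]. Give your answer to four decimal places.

-3.5736

The regression of Z on W has slope ρ·σ_Z/σ_W and passes through (μ_W, μ_Z).
E[Z | W=3.6] = -4.7 + (-0.32)·(1.6/2.0)·(3.6 − (8.0)) = -4.7 + (-0.256)·(-4.4) = -3.5736.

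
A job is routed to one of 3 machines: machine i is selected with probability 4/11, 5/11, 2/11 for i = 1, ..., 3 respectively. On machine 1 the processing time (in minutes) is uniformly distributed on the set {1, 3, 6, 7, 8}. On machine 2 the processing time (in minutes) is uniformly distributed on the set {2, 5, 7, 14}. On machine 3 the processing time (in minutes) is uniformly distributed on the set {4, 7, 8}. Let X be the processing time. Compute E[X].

E[X | machine 1] = (1+3+6+7+8)/5 = 5.
E[X | machine 2] = (2+5+7+14)/4 = 7.
E[X | machine 3] = (4+7+8)/3 = 19/3.
E[X] = (4/11)·(5) + (5/11)·(7) + (2/11)·(19/3) = 203/33.

203/33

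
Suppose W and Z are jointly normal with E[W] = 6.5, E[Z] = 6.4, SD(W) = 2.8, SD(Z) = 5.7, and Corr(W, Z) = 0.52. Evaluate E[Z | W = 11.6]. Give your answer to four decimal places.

The regression of Z on W has slope ρ·σ_Z/σ_W and passes through (μ_W, μ_Z).
E[Z | W=11.6] = 6.4 + (0.52)·(5.7/2.8)·(11.6 − (6.5)) = 6.4 + (1.05857)·(5.1) = 11.7987.

11.7987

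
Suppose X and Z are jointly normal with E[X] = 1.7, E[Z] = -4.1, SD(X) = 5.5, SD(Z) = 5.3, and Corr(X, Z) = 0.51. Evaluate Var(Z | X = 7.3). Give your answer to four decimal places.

20.7838

The conditional variance in a bivariate normal is σ_Z²(1 − ρ²), independent of x.
Var(Z | X=7.3) = (5.3)²·(1 − (0.51)²) = 28.09·0.7399 = 20.7838.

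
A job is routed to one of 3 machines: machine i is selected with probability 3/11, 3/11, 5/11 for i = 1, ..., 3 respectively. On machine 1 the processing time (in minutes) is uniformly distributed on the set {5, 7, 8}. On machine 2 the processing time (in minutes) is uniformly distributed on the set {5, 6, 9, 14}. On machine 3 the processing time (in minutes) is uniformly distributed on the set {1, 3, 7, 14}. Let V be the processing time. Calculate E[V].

307/44

E[V | machine 1] = (5+7+8)/3 = 20/3.
E[V | machine 2] = (5+6+9+14)/4 = 17/2.
E[V | machine 3] = (1+3+7+14)/4 = 25/4.
By the law of total expectation,
E[V] = (3/11)·(20/3) + (3/11)·(17/2) + (5/11)·(25/4) = 307/44.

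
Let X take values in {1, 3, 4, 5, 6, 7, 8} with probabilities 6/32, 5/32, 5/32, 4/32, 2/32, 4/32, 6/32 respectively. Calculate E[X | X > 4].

P(X > 4) = 1/2.
Σ over the event: 5·1/8 + 6·1/16 + 7·1/8 + 8·3/16 = 27/8.
E[X | X > 4] = (27/8) / (1/2) = 27/4.

27/4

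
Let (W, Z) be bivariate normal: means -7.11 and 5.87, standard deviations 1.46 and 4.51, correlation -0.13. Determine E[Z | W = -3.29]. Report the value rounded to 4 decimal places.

E[Z | W=x] = μ_Z + ρ(σ_Z/σ_W)(x − μ_W) for jointly normal variables.
E[Z | W=-3.29] = 5.87 + (-0.13)·(4.51/1.46)·(-3.29 − (-7.11)) = 5.87 + (-0.40158)·(3.82) = 4.3360.

4.3360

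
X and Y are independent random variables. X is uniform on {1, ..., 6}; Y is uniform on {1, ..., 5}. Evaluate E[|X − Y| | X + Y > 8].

Outcomes with X + Y > 8: (4,5), (5,4), (5,5), (6,3), (6,4), (6,5), each with probability 1/30.
E[|X − Y| | X + Y > 8] = (1 + 1 + 0 + 3 + 2 + 1) / 6 = 4/3.

4/3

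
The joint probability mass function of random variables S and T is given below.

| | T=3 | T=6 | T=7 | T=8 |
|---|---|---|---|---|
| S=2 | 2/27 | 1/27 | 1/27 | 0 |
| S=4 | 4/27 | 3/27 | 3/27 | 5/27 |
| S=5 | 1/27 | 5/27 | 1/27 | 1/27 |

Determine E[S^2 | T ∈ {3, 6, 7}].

P(T ∈ {3, 6, 7}) = 7/9.
Summing S^2·P(S=x,T=y) over the conditioning event gives 13.
E[S^2 | T ∈ {3, 6, 7}] = (13) / (7/9) = 117/7.

117/7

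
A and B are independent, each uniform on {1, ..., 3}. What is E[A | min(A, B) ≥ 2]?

5/2

Outcomes with min(A, B) ≥ 2: (2,2), (2,3), (3,2), (3,3), each with probability 1/9.
E[A | min(A, B) ≥ 2] = (2 + 2 + 3 + 3) / 4 = 5/2.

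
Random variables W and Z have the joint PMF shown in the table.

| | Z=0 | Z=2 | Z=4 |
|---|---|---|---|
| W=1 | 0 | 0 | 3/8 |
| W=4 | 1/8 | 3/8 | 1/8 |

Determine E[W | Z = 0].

P(Z = 0) = 1/8.
Summing W·P(W=x,Z=y) over the conditioning event gives 1/2.
E[W | Z = 0] = (1/2) / (1/8) = 4.

4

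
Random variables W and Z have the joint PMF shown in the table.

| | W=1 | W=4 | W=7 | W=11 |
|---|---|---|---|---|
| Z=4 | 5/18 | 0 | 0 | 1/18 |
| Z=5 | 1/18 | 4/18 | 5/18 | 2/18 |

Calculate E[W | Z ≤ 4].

P(Z ≤ 4) = 1/3.
Σ W·P over the event = 1·(5/18) + 11·(1/18) = 8/9.
E[W | Z ≤ 4] = (8/9) / (1/3) = 8/3.

8/3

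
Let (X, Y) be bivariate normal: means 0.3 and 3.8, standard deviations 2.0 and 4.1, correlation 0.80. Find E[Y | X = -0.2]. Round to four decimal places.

For a bivariate normal, E[Y | X=x] = μ_Y + ρ·(σ_Y/σ_X)·(x − μ_X).
E[Y | X=-0.2] = 3.8 + (0.80)·(4.1/2.0)·(-0.2 − (0.3)) = 3.8 + (1.64)·(-0.5) = 2.9800.

2.9800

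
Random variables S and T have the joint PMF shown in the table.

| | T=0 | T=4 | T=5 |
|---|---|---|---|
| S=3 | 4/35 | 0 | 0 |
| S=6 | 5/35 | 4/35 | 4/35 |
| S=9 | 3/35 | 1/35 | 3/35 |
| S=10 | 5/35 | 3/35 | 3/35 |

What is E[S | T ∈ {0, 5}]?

200/27

P(T ∈ {0, 5}) = 27/35.
Summing S·P(S=x,T=y) over the conditioning event gives 40/7.
E[S | T ∈ {0, 5}] = (40/7) / (27/35) = 200/27.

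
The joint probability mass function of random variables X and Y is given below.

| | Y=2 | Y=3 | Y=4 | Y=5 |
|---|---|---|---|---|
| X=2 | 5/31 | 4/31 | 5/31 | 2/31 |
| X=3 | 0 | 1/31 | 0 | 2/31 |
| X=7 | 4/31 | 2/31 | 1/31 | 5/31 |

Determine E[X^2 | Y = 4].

P(Y = 4) = 6/31.
Σ X^2·P over the event = 4·(5/31) + 49·(1/31) = 69/31.
E[X^2 | Y = 4] = (69/31) / (6/31) = 23/2.

23/2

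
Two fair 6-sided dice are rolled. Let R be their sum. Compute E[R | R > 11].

12

P(R > 11) = 1/36.
Σ over the event: 12·1/36 = 1/3.
E[R | R > 11] = (1/3) / (1/36) = 12.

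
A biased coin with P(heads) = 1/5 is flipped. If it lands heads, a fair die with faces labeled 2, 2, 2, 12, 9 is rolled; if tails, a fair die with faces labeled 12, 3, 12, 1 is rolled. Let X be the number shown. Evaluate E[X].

167/25

E[X | heads] = (2+2+2+12+9)/5 = 27/5.
E[X | tails] = (12+3+12+1)/4 = 7.
By the law of total expectation,
E[X] = (1/5)·(27/5) + (4/5)·(7) = 167/25.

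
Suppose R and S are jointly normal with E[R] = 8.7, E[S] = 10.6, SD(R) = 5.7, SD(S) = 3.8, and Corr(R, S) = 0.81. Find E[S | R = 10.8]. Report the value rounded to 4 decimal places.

11.7340

E[S | R=x] = μ_S + ρ(σ_S/σ_R)(x − μ_R) for jointly normal variables.
E[S | R=10.8] = 10.6 + (0.81)·(3.8/5.7)·(10.8 − (8.7)) = 10.6 + (0.54)·(2.1) = 11.7340.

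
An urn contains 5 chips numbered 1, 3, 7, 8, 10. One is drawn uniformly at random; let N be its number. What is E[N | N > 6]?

25/3

P(N > 6) = 3/5.
Σ over the event: 7·1/5 + 8·1/5 + 10·1/5 = 5.
E[N | N > 6] = (5) / (3/5) = 25/3.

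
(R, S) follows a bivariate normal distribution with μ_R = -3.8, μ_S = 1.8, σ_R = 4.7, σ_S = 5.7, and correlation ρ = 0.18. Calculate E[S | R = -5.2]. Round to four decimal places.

For a bivariate normal, E[S | R=x] = μ_S + ρ·(σ_S/σ_R)·(x − μ_R).
E[S | R=-5.2] = 1.8 + (0.18)·(5.7/4.7)·(-5.2 − (-3.8)) = 1.8 + (0.2183)·(-1.4) = 1.4944.

1.4944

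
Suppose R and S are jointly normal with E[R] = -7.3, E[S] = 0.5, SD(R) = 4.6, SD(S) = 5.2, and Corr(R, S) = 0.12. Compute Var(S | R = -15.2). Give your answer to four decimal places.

The conditional variance in a bivariate normal is σ_S²(1 − ρ²), independent of x.
Var(S | R=-15.2) = (5.2)²·(1 − (0.12)²) = 27.04·0.9856 = 26.6506.

26.6506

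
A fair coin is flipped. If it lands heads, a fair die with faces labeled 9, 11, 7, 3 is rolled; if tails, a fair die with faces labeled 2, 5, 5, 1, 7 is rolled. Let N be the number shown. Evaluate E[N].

E[N | heads] = (9+11+7+3)/4 = 15/2.
E[N | tails] = (2+5+5+1+7)/5 = 4.
By the law of total expectation,
E[N] = (1/2)·(15/2) + (1/2)·(4) = 23/4.

23/4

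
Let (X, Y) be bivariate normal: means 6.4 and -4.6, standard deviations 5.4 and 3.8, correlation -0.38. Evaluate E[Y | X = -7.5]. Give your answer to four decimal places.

The regression of Y on X has slope ρ·σ_Y/σ_X and passes through (μ_X, μ_Y).
E[Y | X=-7.5] = -4.6 + (-0.38)·(3.8/5.4)·(-7.5 − (6.4)) = -4.6 + (-0.26741)·(-13.9) = -0.8830.

-0.8830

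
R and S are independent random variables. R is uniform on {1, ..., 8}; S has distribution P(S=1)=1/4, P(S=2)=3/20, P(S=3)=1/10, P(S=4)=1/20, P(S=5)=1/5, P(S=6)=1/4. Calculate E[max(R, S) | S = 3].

39/8

P(S = 3) = 1/10.
Summing max(R,S)·P(x,y) over outcomes with S = 3 gives 39/80.
E[max(R, S) | S = 3] = (39/80) / (1/10) = 39/8.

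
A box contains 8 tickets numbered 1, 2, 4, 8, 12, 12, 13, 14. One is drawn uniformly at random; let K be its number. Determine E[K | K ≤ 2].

3/2

P(K ≤ 2) = 1/4.
Σ over the event: 1·1/8 + 2·1/8 = 3/8.
E[K | K ≤ 2] = (3/8) / (1/4) = 3/2.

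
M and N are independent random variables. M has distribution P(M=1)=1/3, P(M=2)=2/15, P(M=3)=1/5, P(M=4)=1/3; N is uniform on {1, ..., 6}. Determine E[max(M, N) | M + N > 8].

73/13

P(M + N > 8) = 13/90.
Summing max(M,N)·P(x,y) over outcomes with M + N > 8 gives 73/90.
E[max(M, N) | M + N > 8] = (73/90) / (13/90) = 73/13.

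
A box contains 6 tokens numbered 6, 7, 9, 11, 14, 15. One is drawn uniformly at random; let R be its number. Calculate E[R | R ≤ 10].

P(R ≤ 10) = 1/2.
Σ over the event: 6·1/6 + 7·1/6 + 9·1/6 = 11/3.
E[R | R ≤ 10] = (11/3) / (1/2) = 22/3.

22/3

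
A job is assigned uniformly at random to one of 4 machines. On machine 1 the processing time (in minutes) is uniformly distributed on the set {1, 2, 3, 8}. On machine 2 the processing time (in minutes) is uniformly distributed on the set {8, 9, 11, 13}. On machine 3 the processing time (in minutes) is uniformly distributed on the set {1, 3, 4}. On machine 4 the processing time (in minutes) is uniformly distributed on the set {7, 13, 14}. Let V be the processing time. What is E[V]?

E[V | machine 1] = (1+2+3+8)/4 = 7/2.
E[V | machine 2] = (8+9+11+13)/4 = 41/4.
E[V | machine 3] = (1+3+4)/3 = 8/3.
E[V | machine 4] = (7+13+14)/3 = 34/3.
By the law of total expectation,
E[V] = (1/4)·(7/2) + (1/4)·(41/4) + (1/4)·(8/3) + (1/4)·(34/3) = 111/16.

111/16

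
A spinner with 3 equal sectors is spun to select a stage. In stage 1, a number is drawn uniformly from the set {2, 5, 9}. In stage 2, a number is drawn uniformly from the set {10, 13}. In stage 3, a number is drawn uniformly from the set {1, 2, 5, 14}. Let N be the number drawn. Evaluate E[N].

67/9

E[N | stage 1] = (2+5+9)/3 = 16/3.
E[N | stage 2] = (10+13)/2 = 23/2.
E[N | stage 3] = (1+2+5+14)/4 = 11/2.
E[N] = (1/3)·(16/3) + (1/3)·(23/2) + (1/3)·(11/2) = 67/9.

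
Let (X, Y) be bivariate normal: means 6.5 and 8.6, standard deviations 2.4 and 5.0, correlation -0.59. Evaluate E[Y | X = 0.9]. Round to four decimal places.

15.4833

E[Y | X=x] = μ_Y + ρ(σ_Y/σ_X)(x − μ_X) for jointly normal variables.
E[Y | X=0.9] = 8.6 + (-0.59)·(5.0/2.4)·(0.9 − (6.5)) = 8.6 + (-1.229167)·(-5.6) = 15.4833.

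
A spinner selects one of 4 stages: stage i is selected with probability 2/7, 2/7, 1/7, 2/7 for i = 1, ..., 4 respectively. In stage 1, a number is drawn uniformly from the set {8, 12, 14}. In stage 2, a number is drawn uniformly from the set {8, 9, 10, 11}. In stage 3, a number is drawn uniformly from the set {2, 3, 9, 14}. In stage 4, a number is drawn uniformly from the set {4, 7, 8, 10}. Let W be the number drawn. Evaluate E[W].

379/42

E[W | stage 1] = (8+12+14)/3 = 34/3.
E[W | stage 2] = (8+9+10+11)/4 = 19/2.
E[W | stage 3] = (2+3+9+14)/4 = 7.
E[W | stage 4] = (4+7+8+10)/4 = 29/4.
E[W] = (2/7)·(34/3) + (2/7)·(19/2) + (1/7)·(7) + (2/7)·(29/4) = 379/42.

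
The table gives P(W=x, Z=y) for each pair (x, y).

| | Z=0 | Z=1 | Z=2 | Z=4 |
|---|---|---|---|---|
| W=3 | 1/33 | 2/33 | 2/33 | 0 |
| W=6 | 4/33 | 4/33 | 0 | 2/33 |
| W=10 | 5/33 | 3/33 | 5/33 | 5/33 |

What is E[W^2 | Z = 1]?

154/3

P(Z = 1) = 3/11.
Σ W^2·P over the event = 9·(2/33) + 36·(4/33) + 100·(3/33) = 14.
E[W^2 | Z = 1] = (14) / (3/11) = 154/3.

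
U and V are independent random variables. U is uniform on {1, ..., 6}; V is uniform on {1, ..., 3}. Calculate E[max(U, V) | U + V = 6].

4

Outcomes with U + V = 6: (3,3), (4,2), (5,1), each with probability 1/18.
E[max(U, V) | U + V = 6] = (3 + 4 + 5) / 3 = 4.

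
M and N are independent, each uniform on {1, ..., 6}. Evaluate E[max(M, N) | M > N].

P(M > N) = 5/12.
Summing max(M,N)·P(x,y) over outcomes with M > N gives 35/18.
E[max(M, N) | M > N] = (35/18) / (5/12) = 14/3.

14/3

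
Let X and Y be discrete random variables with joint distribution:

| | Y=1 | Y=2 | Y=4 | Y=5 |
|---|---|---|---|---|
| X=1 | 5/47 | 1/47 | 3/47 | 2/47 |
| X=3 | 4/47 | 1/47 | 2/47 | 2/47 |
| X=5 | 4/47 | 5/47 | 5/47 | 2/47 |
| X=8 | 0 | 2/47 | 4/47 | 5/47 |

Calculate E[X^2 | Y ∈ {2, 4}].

P(Y ∈ {2, 4}) = 23/47.
Σ X^2·P over the event = 1·(1/47) + 1·(3/47) + 9·(1/47) + 9·(2/47) + 25·(5/47) + 25·(5/47) + 64·(2/47) + 64·(4/47) = 665/47.
E[X^2 | Y ∈ {2, 4}] = (665/47) / (23/47) = 665/23.

665/23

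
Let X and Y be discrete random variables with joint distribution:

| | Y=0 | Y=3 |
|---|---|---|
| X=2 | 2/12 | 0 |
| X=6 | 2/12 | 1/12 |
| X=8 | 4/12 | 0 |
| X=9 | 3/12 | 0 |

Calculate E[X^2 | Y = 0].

P(Y = 0) = 11/12.
Σ X^2·P over the event = 4·(2/12) + 36·(2/12) + 64·(4/12) + 81·(3/12) = 193/4.
E[X^2 | Y = 0] = (193/4) / (11/12) = 579/11.

579/11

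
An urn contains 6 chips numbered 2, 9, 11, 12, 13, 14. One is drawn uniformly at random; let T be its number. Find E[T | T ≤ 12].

P(T ≤ 12) = 2/3.
Σ over the event: 2·1/6 + 9·1/6 + 11·1/6 + 12·1/6 = 17/3.
E[T | T ≤ 12] = (17/3) / (2/3) = 17/2.

17/2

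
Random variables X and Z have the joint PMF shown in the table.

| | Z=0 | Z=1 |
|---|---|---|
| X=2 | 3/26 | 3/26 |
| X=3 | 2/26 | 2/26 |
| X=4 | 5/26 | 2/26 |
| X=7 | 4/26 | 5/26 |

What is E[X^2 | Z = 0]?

153/7

P(Z = 0) = 7/13.
Σ X^2·P over the event = 4·(3/26) + 9·(2/26) + 16·(5/26) + 49·(4/26) = 153/13.
E[X^2 | Z = 0] = (153/13) / (7/13) = 153/7.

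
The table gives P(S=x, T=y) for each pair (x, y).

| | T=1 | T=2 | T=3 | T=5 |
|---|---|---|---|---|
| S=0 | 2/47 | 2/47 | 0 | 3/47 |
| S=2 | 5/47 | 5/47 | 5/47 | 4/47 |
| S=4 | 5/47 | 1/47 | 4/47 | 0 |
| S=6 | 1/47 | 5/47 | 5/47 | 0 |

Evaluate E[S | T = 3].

P(T = 3) = 14/47.
Σ S·P over the event = 2·(5/47) + 4·(4/47) + 6·(5/47) = 56/47.
E[S | T = 3] = (56/47) / (14/47) = 4.

4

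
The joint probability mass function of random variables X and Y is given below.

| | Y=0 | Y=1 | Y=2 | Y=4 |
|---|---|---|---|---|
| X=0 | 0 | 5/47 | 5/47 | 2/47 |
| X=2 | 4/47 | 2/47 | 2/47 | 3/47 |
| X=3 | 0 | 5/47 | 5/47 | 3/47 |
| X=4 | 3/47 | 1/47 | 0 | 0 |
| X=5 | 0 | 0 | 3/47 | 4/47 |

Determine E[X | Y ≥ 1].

P(Y ≥ 1) = 40/47.
Summing X·P(X=x,Y=y) over the conditioning event gives 92/47.
E[X | Y ≥ 1] = (92/47) / (40/47) = 23/10.

23/10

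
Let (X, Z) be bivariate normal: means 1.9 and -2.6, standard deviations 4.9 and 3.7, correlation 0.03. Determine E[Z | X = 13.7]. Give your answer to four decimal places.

The regression of Z on X has slope ρ·σ_Z/σ_X and passes through (μ_X, μ_Z).
E[Z | X=13.7] = -2.6 + (0.03)·(3.7/4.9)·(13.7 − (1.9)) = -2.6 + (0.022653)·(11.8) = -2.3327.

-2.3327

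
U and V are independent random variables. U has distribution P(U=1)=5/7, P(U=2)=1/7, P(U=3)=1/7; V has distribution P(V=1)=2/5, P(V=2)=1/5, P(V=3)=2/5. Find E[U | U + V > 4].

13/5

P(U + V > 4) = 1/7.
Summing U·P(x,y) over outcomes with U + V > 4 gives 13/35.
E[U | U + V > 4] = (13/35) / (1/7) = 13/5.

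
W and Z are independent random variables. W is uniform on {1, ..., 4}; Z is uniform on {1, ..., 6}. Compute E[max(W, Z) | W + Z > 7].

16/3

Outcomes with W + Z > 7: (2,6), (3,5), (3,6), (4,4), (4,5), (4,6), each with probability 1/24.
E[max(W, Z) | W + Z > 7] = (6 + 5 + 6 + 4 + 5 + 6) / 6 = 16/3.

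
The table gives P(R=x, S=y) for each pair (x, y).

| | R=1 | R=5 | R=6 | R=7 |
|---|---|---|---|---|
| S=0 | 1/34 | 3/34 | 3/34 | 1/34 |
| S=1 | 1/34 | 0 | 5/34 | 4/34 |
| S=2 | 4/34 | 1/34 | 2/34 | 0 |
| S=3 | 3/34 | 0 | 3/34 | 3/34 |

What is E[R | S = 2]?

3

P(S = 2) = 7/34.
Σ R·P over the event = 1·(4/34) + 5·(1/34) + 6·(2/34) = 21/34.
E[R | S = 2] = (21/34) / (7/34) = 3.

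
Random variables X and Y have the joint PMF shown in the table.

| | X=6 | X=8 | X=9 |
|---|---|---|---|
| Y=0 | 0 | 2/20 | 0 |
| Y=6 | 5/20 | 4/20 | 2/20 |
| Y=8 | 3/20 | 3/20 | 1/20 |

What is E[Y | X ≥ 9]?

20/3

P(X ≥ 9) = 3/20.
Summing Y·P(X=x,Y=y) over the conditioning event gives 1.
E[Y | X ≥ 9] = (1) / (3/20) = 20/3.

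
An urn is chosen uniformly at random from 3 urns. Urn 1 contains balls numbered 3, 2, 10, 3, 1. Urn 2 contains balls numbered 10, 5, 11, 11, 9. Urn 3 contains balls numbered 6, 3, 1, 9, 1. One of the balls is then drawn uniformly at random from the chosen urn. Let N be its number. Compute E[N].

E[N | urn 1] = (3+2+10+3+1)/5 = 19/5.
E[N | urn 2] = (10+5+11+11+9)/5 = 46/5.
E[N | urn 3] = (6+3+1+9+1)/5 = 4.
E[N] = (1/3)·(19/5) + (1/3)·(46/5) + (1/3)·(4) = 17/3.

17/3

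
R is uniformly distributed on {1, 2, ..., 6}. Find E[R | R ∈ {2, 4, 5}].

11/3

P(R ∈ {2, 4, 5}) = 1/2.
Σ over the event: 2·1/6 + 4·1/6 + 5·1/6 = 11/6.
E[R | R ∈ {2, 4, 5}] = (11/6) / (1/2) = 11/3.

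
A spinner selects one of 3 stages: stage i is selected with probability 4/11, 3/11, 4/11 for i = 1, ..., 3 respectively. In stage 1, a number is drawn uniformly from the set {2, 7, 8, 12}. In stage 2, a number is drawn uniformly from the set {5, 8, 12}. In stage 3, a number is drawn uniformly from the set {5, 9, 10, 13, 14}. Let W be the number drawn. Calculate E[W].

E[W | stage 1] = (2+7+8+12)/4 = 29/4.
E[W | stage 2] = (5+8+12)/3 = 25/3.
E[W | stage 3] = (5+9+10+13+14)/5 = 51/5.
By the law of total expectation,
E[W] = (4/11)·(29/4) + (3/11)·(25/3) + (4/11)·(51/5) = 474/55.

474/55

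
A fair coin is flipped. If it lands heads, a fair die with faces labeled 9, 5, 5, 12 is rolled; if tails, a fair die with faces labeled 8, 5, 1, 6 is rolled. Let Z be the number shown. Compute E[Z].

E[Z | heads] = (9+5+5+12)/4 = 31/4.
E[Z | tails] = (8+5+1+6)/4 = 5.
By the law of total expectation,
E[Z] = (1/2)·(31/4) + (1/2)·(5) = 51/8.

51/8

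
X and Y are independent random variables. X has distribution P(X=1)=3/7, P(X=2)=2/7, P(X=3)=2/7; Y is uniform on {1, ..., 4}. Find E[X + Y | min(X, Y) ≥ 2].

11/2

P(min(X, Y) ≥ 2) = 3/7.
Summing (X+Y)·P(x,y) over outcomes with min(X, Y) ≥ 2 gives 33/14.
E[X + Y | min(X, Y) ≥ 2] = (33/14) / (3/7) = 11/2.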